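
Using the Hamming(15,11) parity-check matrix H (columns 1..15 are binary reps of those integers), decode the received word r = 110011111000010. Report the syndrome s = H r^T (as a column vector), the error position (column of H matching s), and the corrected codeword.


s = (1, 0, 0, 0)^T, error position = 8, corrected codeword c = 110011101000010

Compute s = H r^T mod 2 one row at a time:
  s_1 = 1 + 1 + 0 + 0 + 0 + 0 + 1 + 0 = 3 ≡ 1 (mod 2).
  s_2 = 0 + 1 + 1 + 1 + 0 + 0 + 1 + 0 = 4 ≡ 0 (mod 2).
  s_3 = 1 + 0 + 1 + 1 + 0 + 0 + 1 + 0 = 4 ≡ 0 (mod 2).
  s_4 = 1 + 0 + 1 + 1 + 1 + 0 + 0 + 0 = 4 ≡ 0 (mod 2).
s = (1, 0, 0, 0)^T — this equals column 8 of H (binary 1000), so error is at position 8.
Correct: flip bit 8 of r = 110011111000010 to get c = 110011101000010.


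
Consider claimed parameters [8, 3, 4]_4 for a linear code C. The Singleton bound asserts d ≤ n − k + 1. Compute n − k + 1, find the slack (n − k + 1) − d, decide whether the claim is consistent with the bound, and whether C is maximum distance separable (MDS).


Singleton RHS = n − k + 1 = 6, slack = 2, bound satisfied, not MDS.

Singleton bound: d ≤ n − k + 1.
Here n = 8, k = 3, so n − k + 1 = 6.
Given d = 4, check d ≤ 6: YES.
Slack = (n − k + 1) − d = 2.
The code is NOT MDS (slack = 2 > 0).
Description: the claimed parameters are [8, 3, 4]_4; such a code would be non-MDS.


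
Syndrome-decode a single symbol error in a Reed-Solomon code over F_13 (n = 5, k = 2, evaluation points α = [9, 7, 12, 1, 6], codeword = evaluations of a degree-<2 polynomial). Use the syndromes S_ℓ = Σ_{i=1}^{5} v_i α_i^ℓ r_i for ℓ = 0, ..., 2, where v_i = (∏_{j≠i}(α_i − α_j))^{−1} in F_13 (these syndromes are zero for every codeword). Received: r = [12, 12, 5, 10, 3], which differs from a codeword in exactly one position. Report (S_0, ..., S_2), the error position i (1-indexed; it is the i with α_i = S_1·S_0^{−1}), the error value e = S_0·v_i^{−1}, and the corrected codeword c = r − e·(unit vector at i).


S = (5, 6, 2), error at position 1, error magnitude e = 8, c = [4, 12, 5, 10, 3].

Step 1: column multipliers v_i = (∏_{j≠i}(α_i − α_j))^{−1} mod 13.
  i = 1 (α = 9): (9−7)(9−12)(9−1)(9−6) = 2·(−3)·8·3 = −144 ≡ 12, so v_1 = 12^{−1} = 12 (mod 13).
  i = 2 (α = 7): (7−9)(7−12)(7−1)(7−6) = (−2)·(−5)·6·1 = 60 ≡ 8, so v_2 = 8^{−1} = 5 (mod 13).
  i = 3 (α = 12): (12−9)(12−7)(12−1)(12−6) = 3·5·11·6 = 990 ≡ 2, so v_3 = 2^{−1} = 7 (mod 13).
  i = 4 (α = 1): (1−9)(1−7)(1−12)(1−6) = (−8)·(−6)·(−11)·(−5) = 2640 ≡ 1, so v_4 = 1^{−1} = 1 (mod 13).
  i = 5 (α = 6): (6−9)(6−7)(6−12)(6−1) = (−3)·(−1)·(−6)·5 = −90 ≡ 1, so v_5 = 1^{−1} = 1 (mod 13).
  v = [12, 5, 7, 1, 1].
Step 2: syndromes of r = [12, 12, 5, 10, 3] (all sums mod 13).
  S_0 = Σ v_i r_i = 12·12 + 5·12 + 7·5 + 1·10 + 1·3 = 252 ≡ 5.
  S_1 = Σ v_i α_i r_i = 12·9·12 + 5·7·12 + 7·12·5 + 1·1·10 + 1·6·3 = 2164 ≡ 6.
  α_i^2 mod 13 = [3, 10, 1, 1, 10].
  S_2 = Σ v_i α_i^2 r_i = 12·3·12 + 5·10·12 + 7·1·5 + 1·1·10 + 1·10·3 = 1107 ≡ 2.
  S = (5, 6, 2) ≠ 0, so r is not a codeword (an error is present).
Step 3: locate the error. For a single error e at position i, S_ℓ = v_i·e·α_i^ℓ, so α_err = S_1/S_0.
  S_0^{−1} = 5^{−1} = 8 (mod 13), so α_err = 6·8 = 48 ≡ 9 = α_1. Error position i = 1.
  Consistency check: S_2/S_1 = 2·11 = 22 ≡ 9 = α_err ✓ (single-error assumption holds).
Step 4: error magnitude e = S_0/v_1 = S_0·∏_{j≠1}(α_1 − α_j) = 5·12 = 60 ≡ 8 (mod 13).
Step 5: correct position 1: c_1 = r_1 − e = 12 − 8 ≡ 4 (mod 13). Hence c = [4, 12, 5, 10, 3].
  Check: interpolating c through the α_i gives m(x) = 1 + 9·x (degree < 2) with m(α_i) = c_i for every i, so c is indeed a codeword.


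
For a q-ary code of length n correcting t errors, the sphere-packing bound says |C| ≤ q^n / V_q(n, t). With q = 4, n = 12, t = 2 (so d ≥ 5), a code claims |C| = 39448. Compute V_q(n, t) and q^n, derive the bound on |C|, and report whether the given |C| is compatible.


V_q(n, t) = 631, q^n = 16777216, Hamming bound = 26588, |C| = 39448 > bound (violated).

Step 1: Compute V_q(n, t) = Σ_{j=0}^2 C(n, j) (q−1)^j.
  j = 0: C(12,0)·(3)^0 = 1·1 = 1.
  j = 1: C(12,1)·(3)^1 = 12·3 = 36.
  j = 2: C(12,2)·(3)^2 = 66·9 = 594.
  V_q(n, t) = 1 + 36 + 594 = 631.
Step 2: q^n = 4^12 = 16777216.
Step 3: Hamming bound ⌊q^n / V_q(n,t)⌋ = ⌊16777216/631⌋ = 26588.
Step 4: Compare |C| = 39448 to 26588: violated.
The claimed |C| lies above the Hamming bound, so no 4-ary code of length 12 with d ≥ 5 can have 39448 codewords.


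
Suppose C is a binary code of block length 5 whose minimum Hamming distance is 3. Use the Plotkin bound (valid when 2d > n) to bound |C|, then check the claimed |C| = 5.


Plotkin bound M ≤ 6; given |C| = 5 ≤ bound (satisfied).

Check applicability: 2d = 6, n = 5.
2d − n = 1 > 0, so Plotkin applies.
Compute d/(2d−n) = 3/1 ≈ 3.0000.
⌊d/(2d−n)⌋ = 3.
Plotkin bound: M ≤ 2·3 = 6.
Given |C| = 5, check: satisfied.
This |C| is below the Plotkin bound.


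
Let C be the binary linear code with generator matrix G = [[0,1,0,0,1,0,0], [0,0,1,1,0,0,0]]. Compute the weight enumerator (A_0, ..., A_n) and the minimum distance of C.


Weight distribution: A_0 = 1, A_2 = 2, A_4 = 1. Minimum distance d = 2.

Enumerate all 2^2 = 4 messages m ∈ F_2^2.
For each, compute codeword c = mG in F_2^7, then tally its weight.
  m = 00 → c = 0000000, weight = 0.
  m = 10 → c = 0100100, weight = 2.
  m = 01 → c = 0011000, weight = 2.
  m = 11 → c = 0111100, weight = 4.
Tally weights:
  weight 0: 1 codewords.
  weight 2: 2 codewords.
  weight 4: 1 codewords.
Minimum distance d = smallest w > 0 with A_w > 0 = 2.
Sanity: Σ A_w = 4 = 2^2 = 4 ✓.


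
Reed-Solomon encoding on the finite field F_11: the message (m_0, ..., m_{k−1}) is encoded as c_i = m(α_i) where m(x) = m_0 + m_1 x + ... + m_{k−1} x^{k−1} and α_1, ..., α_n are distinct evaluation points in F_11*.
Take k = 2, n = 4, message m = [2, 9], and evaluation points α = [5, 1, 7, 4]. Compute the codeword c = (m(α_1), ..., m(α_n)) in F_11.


c = [3, 0, 10, 5]

Message polynomial: m(x) = 2 + 9·x (mod 11).
For each evaluation point α_i, compute m(α_i) mod 11:
  α_1 = 5: Horner steps 9 → 3, so m(5) = 3.
  α_2 = 1: Horner steps 9 → 0, so m(1) = 0.
  α_3 = 7: Horner steps 9 → 10, so m(7) = 10.
  α_4 = 4: Horner steps 9 → 5, so m(4) = 5.
Codeword c = [3, 0, 10, 5] ∈ F_11^4.


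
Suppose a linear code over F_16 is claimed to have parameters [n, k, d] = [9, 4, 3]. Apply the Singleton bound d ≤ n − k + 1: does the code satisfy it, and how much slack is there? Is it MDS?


Singleton RHS = n − k + 1 = 6, slack = 3, bound satisfied, not MDS.

Singleton bound: d ≤ n − k + 1.
Here n = 9, k = 4, so n − k + 1 = 6.
Given d = 3, check d ≤ 6: YES.
Slack = (n − k + 1) − d = 3.
The code is NOT MDS (slack = 3 > 0).
Description: the claimed parameters are [9, 4, 3]_16; such a code would be non-MDS.


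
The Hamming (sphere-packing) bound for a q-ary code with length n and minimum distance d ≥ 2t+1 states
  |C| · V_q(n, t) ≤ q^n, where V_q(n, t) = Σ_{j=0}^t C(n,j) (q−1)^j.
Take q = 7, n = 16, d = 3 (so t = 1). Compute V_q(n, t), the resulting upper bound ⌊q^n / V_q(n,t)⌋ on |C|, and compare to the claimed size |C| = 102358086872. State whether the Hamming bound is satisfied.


V_q(n, t) = 97, q^n = 33232930569601, Hamming bound = 342607531645, |C| = 102358086872 ≤ bound (satisfied).

Step 1: Compute V_q(n, t) = Σ_{j=0}^1 C(n, j) (q−1)^j.
  j = 0: C(16,0)·(6)^0 = 1·1 = 1.
  j = 1: C(16,1)·(6)^1 = 16·6 = 96.
  V_q(n, t) = 1 + 96 = 97.
Step 2: q^n = 7^16 = 33232930569601.
Step 3: Hamming bound ⌊q^n / V_q(n,t)⌋ = ⌊33232930569601/97⌋ = 342607531645.
Step 4: Compare |C| = 102358086872 to 342607531645: satisfied.
The claimed |C| lies below the Hamming bound.


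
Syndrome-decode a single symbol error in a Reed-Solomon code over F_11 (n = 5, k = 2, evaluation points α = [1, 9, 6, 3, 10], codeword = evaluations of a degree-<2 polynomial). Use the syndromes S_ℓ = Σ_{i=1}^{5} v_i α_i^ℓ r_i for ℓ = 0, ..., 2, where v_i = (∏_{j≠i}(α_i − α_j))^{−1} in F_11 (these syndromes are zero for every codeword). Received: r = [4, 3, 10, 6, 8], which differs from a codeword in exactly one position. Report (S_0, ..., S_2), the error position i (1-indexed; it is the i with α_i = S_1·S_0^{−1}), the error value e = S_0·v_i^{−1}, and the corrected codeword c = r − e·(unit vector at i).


S = (6, 6, 6), error at position 1, error magnitude e = 8, c = [7, 3, 10, 6, 8].

Step 1: column multipliers v_i = (∏_{j≠i}(α_i − α_j))^{−1} mod 11.
  i = 1 (α = 1): (1−9)(1−6)(1−3)(1−10) = (−8)·(−5)·(−2)·(−9) = 720 ≡ 5, so v_1 = 5^{−1} = 9 (mod 11).
  i = 2 (α = 9): (9−1)(9−6)(9−3)(9−10) = 8·3·6·(−1) = −144 ≡ 10, so v_2 = 10^{−1} = 10 (mod 11).
  i = 3 (α = 6): (6−1)(6−9)(6−3)(6−10) = 5·(−3)·3·(−4) = 180 ≡ 4, so v_3 = 4^{−1} = 3 (mod 11).
  i = 4 (α = 3): (3−1)(3−9)(3−6)(3−10) = 2·(−6)·(−3)·(−7) = −252 ≡ 1, so v_4 = 1^{−1} = 1 (mod 11).
  i = 5 (α = 10): (10−1)(10−9)(10−6)(10−3) = 9·1·4·7 = 252 ≡ 10, so v_5 = 10^{−1} = 10 (mod 11).
  v = [9, 10, 3, 1, 10].
Step 2: syndromes of r = [4, 3, 10, 6, 8] (all sums mod 11).
  S_0 = Σ v_i r_i = 9·4 + 10·3 + 3·10 + 1·6 + 10·8 = 182 ≡ 6.
  S_1 = Σ v_i α_i r_i = 9·1·4 + 10·9·3 + 3·6·10 + 1·3·6 + 10·10·8 = 1304 ≡ 6.
  α_i^2 mod 11 = [1, 4, 3, 9, 1].
  S_2 = Σ v_i α_i^2 r_i = 9·1·4 + 10·4·3 + 3·3·10 + 1·9·6 + 10·1·8 = 380 ≡ 6.
  S = (6, 6, 6) ≠ 0, so r is not a codeword (an error is present).
Step 3: locate the error. For a single error e at position i, S_ℓ = v_i·e·α_i^ℓ, so α_err = S_1/S_0.
  S_0^{−1} = 6^{−1} = 2 (mod 11), so α_err = 6·2 = 12 ≡ 1 = α_1. Error position i = 1.
  Consistency check: S_2/S_1 = 6·2 = 12 ≡ 1 = α_err ✓ (single-error assumption holds).
Step 4: error magnitude e = S_0/v_1 = S_0·∏_{j≠1}(α_1 − α_j) = 6·5 = 30 ≡ 8 (mod 11).
Step 5: correct position 1: c_1 = r_1 − e = 4 − 8 ≡ 7 (mod 11). Hence c = [7, 3, 10, 6, 8].
  Check: interpolating c through the α_i gives m(x) = 2 + 5·x (degree < 2) with m(α_i) = c_i for every i, so c is indeed a codeword.


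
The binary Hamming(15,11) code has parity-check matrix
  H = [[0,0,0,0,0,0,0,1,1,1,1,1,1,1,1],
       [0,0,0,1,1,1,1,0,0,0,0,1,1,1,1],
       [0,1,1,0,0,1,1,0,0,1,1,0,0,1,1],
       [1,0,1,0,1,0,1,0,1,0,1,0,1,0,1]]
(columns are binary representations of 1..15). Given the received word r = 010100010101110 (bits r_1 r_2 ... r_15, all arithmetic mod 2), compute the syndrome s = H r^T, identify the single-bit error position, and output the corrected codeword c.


s = (1, 0, 1, 1)^T, error position = 11, corrected codeword c = 010100010111110

Compute s = H r^T mod 2 one row at a time:
  s_1 = 1 + 0 + 1 + 0 + 1 + 1 + 1 + 0 = 5 ≡ 1 (mod 2).
  s_2 = 1 + 0 + 0 + 0 + 1 + 1 + 1 + 0 = 4 ≡ 0 (mod 2).
  s_3 = 1 + 0 + 0 + 0 + 1 + 0 + 1 + 0 = 3 ≡ 1 (mod 2).
  s_4 = 0 + 0 + 0 + 0 + 0 + 0 + 1 + 0 = 1 ≡ 1 (mod 2).
s = (1, 0, 1, 1)^T — this equals column 11 of H (binary 1011), so error is at position 11.
Correct: flip bit 11 of r = 010100010101110 to get c = 010100010111110.


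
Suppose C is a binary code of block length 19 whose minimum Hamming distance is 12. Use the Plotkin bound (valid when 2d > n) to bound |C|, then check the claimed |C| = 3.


Plotkin bound M ≤ 4; given |C| = 3 ≤ bound (satisfied).

Check applicability: 2d = 24, n = 19.
2d − n = 5 > 0, so Plotkin applies.
Compute d/(2d−n) = 12/5 ≈ 2.4000.
⌊d/(2d−n)⌋ = 2.
Plotkin bound: M ≤ 2·2 = 4.
Given |C| = 3, check: satisfied.
This |C| is below the Plotkin bound.


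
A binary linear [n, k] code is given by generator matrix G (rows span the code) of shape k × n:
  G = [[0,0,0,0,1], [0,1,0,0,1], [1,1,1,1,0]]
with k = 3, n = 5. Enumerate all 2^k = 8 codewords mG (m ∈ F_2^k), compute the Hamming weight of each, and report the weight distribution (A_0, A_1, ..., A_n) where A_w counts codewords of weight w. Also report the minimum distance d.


Weight distribution: A_0 = 1, A_1 = 2, A_2 = 1, A_3 = 1, A_4 = 2, A_5 = 1. Minimum distance d = 1.

Enumerate all 2^3 = 8 messages m ∈ F_2^3.
For each, compute codeword c = mG in F_2^5, then tally its weight.
  m = 000 → c = 00000, weight = 0.
  m = 100 → c = 00001, weight = 1.
  m = 010 → c = 01001, weight = 2.
  m = 110 → c = 01000, weight = 1.
  m = 001 → c = 11110, weight = 4.
  m = 101 → c = 11111, weight = 5.
  m = 011 → c = 10111, weight = 4.
  m = 111 → c = 10110, weight = 3.
Tally weights:
  weight 0: 1 codewords.
  weight 1: 2 codewords.
  weight 2: 1 codewords.
  weight 3: 1 codewords.
  weight 4: 2 codewords.
  weight 5: 1 codewords.
Minimum distance d = smallest w > 0 with A_w > 0 = 1.
Sanity: Σ A_w = 8 = 2^3 = 8 ✓.


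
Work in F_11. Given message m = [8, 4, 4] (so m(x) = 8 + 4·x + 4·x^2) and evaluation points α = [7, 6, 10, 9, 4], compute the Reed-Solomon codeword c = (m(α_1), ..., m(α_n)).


c = [1, 0, 8, 5, 0]

Message polynomial: m(x) = 8 + 4·x + 4·x^2 (mod 11).
For each evaluation point α_i, compute m(α_i) mod 11:
  α_1 = 7: Horner steps 4 → 10 → 1, so m(7) = 1.
  α_2 = 6: Horner steps 4 → 6 → 0, so m(6) = 0.
  α_3 = 10: Horner steps 4 → 0 → 8, so m(10) = 8.
  α_4 = 9: Horner steps 4 → 7 → 5, so m(9) = 5.
  α_5 = 4: Horner steps 4 → 9 → 0, so m(4) = 0.
Codeword c = [1, 0, 8, 5, 0] ∈ F_11^5.


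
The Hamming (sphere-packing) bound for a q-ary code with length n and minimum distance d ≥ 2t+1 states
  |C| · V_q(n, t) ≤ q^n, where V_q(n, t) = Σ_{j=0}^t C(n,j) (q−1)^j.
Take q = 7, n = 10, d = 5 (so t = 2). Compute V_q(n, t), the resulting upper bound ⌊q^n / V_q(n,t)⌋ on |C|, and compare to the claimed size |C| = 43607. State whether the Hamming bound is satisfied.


V_q(n, t) = 1681, q^n = 282475249, Hamming bound = 168040, |C| = 43607 ≤ bound (satisfied).

Step 1: Compute V_q(n, t) = Σ_{j=0}^2 C(n, j) (q−1)^j.
  j = 0: C(10,0)·(6)^0 = 1·1 = 1.
  j = 1: C(10,1)·(6)^1 = 10·6 = 60.
  j = 2: C(10,2)·(6)^2 = 45·36 = 1620.
  V_q(n, t) = 1 + 60 + 1620 = 1681.
Step 2: q^n = 7^10 = 282475249.
Step 3: Hamming bound ⌊q^n / V_q(n,t)⌋ = ⌊282475249/1681⌋ = 168040.
Step 4: Compare |C| = 43607 to 168040: satisfied.
The claimed |C| lies below the Hamming bound.


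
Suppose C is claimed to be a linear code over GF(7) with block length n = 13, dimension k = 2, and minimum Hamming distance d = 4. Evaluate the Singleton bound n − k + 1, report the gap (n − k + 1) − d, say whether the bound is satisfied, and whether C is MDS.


Singleton RHS = n − k + 1 = 12, slack = 8, bound satisfied, not MDS.

Singleton bound: d ≤ n − k + 1.
Here n = 13, k = 2, so n − k + 1 = 12.
Given d = 4, check d ≤ 12: YES.
Slack = (n − k + 1) − d = 8.
The code is NOT MDS (slack = 8 > 0).
Description: the claimed parameters are [13, 2, 4]_7; such a code would be non-MDS.


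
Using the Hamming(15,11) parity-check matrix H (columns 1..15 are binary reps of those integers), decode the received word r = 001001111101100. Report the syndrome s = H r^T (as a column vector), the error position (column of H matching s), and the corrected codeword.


s = (1, 0, 0, 0)^T, error position = 8, corrected codeword c = 001001101101100

Compute s = H r^T mod 2 one row at a time:
  s_1 = 1 + 1 + 1 + 0 + 1 + 1 + 0 + 0 = 5 ≡ 1 (mod 2).
  s_2 = 0 + 0 + 1 + 1 + 1 + 1 + 0 + 0 = 4 ≡ 0 (mod 2).
  s_3 = 0 + 1 + 1 + 1 + 1 + 0 + 0 + 0 = 4 ≡ 0 (mod 2).
  s_4 = 0 + 1 + 0 + 1 + 1 + 0 + 1 + 0 = 4 ≡ 0 (mod 2).
s = (1, 0, 0, 0)^T — this equals column 8 of H (binary 1000), so error is at position 8.
Correct: flip bit 8 of r = 001001111101100 to get c = 001001101101100.


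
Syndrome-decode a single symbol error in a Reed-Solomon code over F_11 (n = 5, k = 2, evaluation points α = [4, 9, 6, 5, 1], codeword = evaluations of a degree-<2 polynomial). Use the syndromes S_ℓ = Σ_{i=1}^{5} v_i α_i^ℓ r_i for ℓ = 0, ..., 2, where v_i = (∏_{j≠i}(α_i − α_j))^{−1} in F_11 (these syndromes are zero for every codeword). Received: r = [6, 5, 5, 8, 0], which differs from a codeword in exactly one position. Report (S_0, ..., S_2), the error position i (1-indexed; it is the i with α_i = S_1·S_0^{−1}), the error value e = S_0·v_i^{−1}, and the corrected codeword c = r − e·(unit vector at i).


S = (2, 1, 6), error at position 3, error magnitude e = 6, c = [6, 5, 10, 8, 0].

Step 1: column multipliers v_i = (∏_{j≠i}(α_i − α_j))^{−1} mod 11.
  i = 1 (α = 4): (4−9)(4−6)(4−5)(4−1) = (−5)·(−2)·(−1)·3 = −30 ≡ 3, so v_1 = 3^{−1} = 4 (mod 11).
  i = 2 (α = 9): (9−4)(9−6)(9−5)(9−1) = 5·3·4·8 = 480 ≡ 7, so v_2 = 7^{−1} = 8 (mod 11).
  i = 3 (α = 6): (6−4)(6−9)(6−5)(6−1) = 2·(−3)·1·5 = −30 ≡ 3, so v_3 = 3^{−1} = 4 (mod 11).
  i = 4 (α = 5): (5−4)(5−9)(5−6)(5−1) = 1·(−4)·(−1)·4 = 16 ≡ 5, so v_4 = 5^{−1} = 9 (mod 11).
  i = 5 (α = 1): (1−4)(1−9)(1−6)(1−5) = (−3)·(−8)·(−5)·(−4) = 480 ≡ 7, so v_5 = 7^{−1} = 8 (mod 11).
  v = [4, 8, 4, 9, 8].
Step 2: syndromes of r = [6, 5, 5, 8, 0] (all sums mod 11).
  S_0 = Σ v_i r_i = 4·6 + 8·5 + 4·5 + 9·8 + 8·0 = 156 ≡ 2.
  S_1 = Σ v_i α_i r_i = 4·4·6 + 8·9·5 + 4·6·5 + 9·5·8 + 8·1·0 = 936 ≡ 1.
  α_i^2 mod 11 = [5, 4, 3, 3, 1].
  S_2 = Σ v_i α_i^2 r_i = 4·5·6 + 8·4·5 + 4·3·5 + 9·3·8 + 8·1·0 = 556 ≡ 6.
  S = (2, 1, 6) ≠ 0, so r is not a codeword (an error is present).
Step 3: locate the error. For a single error e at position i, S_ℓ = v_i·e·α_i^ℓ, so α_err = S_1/S_0.
  S_0^{−1} = 2^{−1} = 6 (mod 11), so α_err = 1·6 = 6 ≡ 6 = α_3. Error position i = 3.
  Consistency check: S_2/S_1 = 6·1 = 6 ≡ 6 = α_err ✓ (single-error assumption holds).
Step 4: error magnitude e = S_0/v_3 = S_0·∏_{j≠3}(α_3 − α_j) = 2·3 = 6 ≡ 6 (mod 11).
Step 5: correct position 3: c_3 = r_3 − e = 5 − 6 ≡ 10 (mod 11). Hence c = [6, 5, 10, 8, 0].
  Check: interpolating c through the α_i gives m(x) = 9 + 2·x (degree < 2) with m(α_i) = c_i for every i, so c is indeed a codeword.


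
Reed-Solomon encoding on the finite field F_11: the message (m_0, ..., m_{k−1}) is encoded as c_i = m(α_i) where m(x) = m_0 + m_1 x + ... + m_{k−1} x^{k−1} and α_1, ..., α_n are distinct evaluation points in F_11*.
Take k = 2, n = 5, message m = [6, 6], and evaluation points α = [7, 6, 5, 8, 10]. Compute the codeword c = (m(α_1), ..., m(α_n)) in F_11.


c = [4, 9, 3, 10, 0]

Message polynomial: m(x) = 6 + 6·x (mod 11).
For each evaluation point α_i, compute m(α_i) mod 11:
  α_1 = 7: Horner steps 6 → 4, so m(7) = 4.
  α_2 = 6: Horner steps 6 → 9, so m(6) = 9.
  α_3 = 5: Horner steps 6 → 3, so m(5) = 3.
  α_4 = 8: Horner steps 6 → 10, so m(8) = 10.
  α_5 = 10: Horner steps 6 → 0, so m(10) = 0.
Codeword c = [4, 9, 3, 10, 0] ∈ F_11^5.


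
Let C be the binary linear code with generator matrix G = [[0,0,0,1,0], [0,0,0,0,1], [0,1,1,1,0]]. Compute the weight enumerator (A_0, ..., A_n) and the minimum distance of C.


Weight distribution: A_0 = 1, A_1 = 2, A_2 = 2, A_3 = 2, A_4 = 1. Minimum distance d = 1.

Enumerate all 2^3 = 8 messages m ∈ F_2^3.
For each, compute codeword c = mG in F_2^5, then tally its weight.
  m = 000 → c = 00000, weight = 0.
  m = 100 → c = 00010, weight = 1.
  m = 010 → c = 00001, weight = 1.
  m = 110 → c = 00011, weight = 2.
  m = 001 → c = 01110, weight = 3.
  m = 101 → c = 01100, weight = 2.
  m = 011 → c = 01111, weight = 4.
  m = 111 → c = 01101, weight = 3.
Tally weights:
  weight 0: 1 codewords.
  weight 1: 2 codewords.
  weight 2: 2 codewords.
  weight 3: 2 codewords.
  weight 4: 1 codewords.
Minimum distance d = smallest w > 0 with A_w > 0 = 1.
Sanity: Σ A_w = 8 = 2^3 = 8 ✓.


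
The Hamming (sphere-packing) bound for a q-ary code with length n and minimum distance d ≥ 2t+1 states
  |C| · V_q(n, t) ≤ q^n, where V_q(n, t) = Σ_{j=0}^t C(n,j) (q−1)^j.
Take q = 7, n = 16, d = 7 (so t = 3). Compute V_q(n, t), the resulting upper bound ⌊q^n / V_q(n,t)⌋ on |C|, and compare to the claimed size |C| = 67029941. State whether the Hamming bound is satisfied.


V_q(n, t) = 125377, q^n = 33232930569601, Hamming bound = 265064011, |C| = 67029941 ≤ bound (satisfied).

Step 1: Compute V_q(n, t) = Σ_{j=0}^3 C(n, j) (q−1)^j.
  j = 0: C(16,0)·(6)^0 = 1·1 = 1.
  j = 1: C(16,1)·(6)^1 = 16·6 = 96.
  j = 2: C(16,2)·(6)^2 = 120·36 = 4320.
  j = 3: C(16,3)·(6)^3 = 560·216 = 120960.
  V_q(n, t) = 1 + 96 + 4320 + 120960 = 125377.
Step 2: q^n = 7^16 = 33232930569601.
Step 3: Hamming bound ⌊q^n / V_q(n,t)⌋ = ⌊33232930569601/125377⌋ = 265064011.
Step 4: Compare |C| = 67029941 to 265064011: satisfied.
The claimed |C| lies below the Hamming bound.


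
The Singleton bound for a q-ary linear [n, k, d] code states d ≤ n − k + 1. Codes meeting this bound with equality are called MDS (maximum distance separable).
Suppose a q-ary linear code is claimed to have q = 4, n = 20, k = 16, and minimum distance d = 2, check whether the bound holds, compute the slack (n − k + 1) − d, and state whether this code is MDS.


Singleton RHS = n − k + 1 = 5, slack = 3, bound satisfied, not MDS.

Singleton bound: d ≤ n − k + 1.
Here n = 20, k = 16, so n − k + 1 = 5.
Given d = 2, check d ≤ 5: YES.
Slack = (n − k + 1) − d = 3.
The code is NOT MDS (slack = 3 > 0).
Description: the claimed parameters are [20, 16, 2]_4; such a code would be non-MDS.


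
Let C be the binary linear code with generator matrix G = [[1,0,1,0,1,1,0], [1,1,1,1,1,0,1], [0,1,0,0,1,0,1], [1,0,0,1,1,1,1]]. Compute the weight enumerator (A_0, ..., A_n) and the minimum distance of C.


Weight distribution: A_0 = 1, A_2 = 1, A_3 = 6, A_4 = 5, A_5 = 2, A_6 = 1. Minimum distance d = 2.

Enumerate all 2^4 = 16 messages m ∈ F_2^4.
For each, compute codeword c = mG in F_2^7, then tally its weight.
  m = 0000 → c = 0000000, weight = 0.
  m = 1000 → c = 1010110, weight = 4.
  m = 0100 → c = 1111101, weight = 6.
  m = 1100 → c = 0101011, weight = 4.
  m = 0010 → c = 0100101, weight = 3.
  m = 1010 → c = 1110011, weight = 5.
  m = 0110 → c = 1011000, weight = 3.
  m = 1110 → c = 0001110, weight = 3.
  m = 0001 → c = 1001111, weight = 5.
  m = 1001 → c = 0011001, weight = 3.
  m = 0101 → c = 0110010, weight = 3.
  m = 1101 → c = 1100100, weight = 3.
  m = 0011 → c = 1101010, weight = 4.
  m = 1011 → c = 0111100, weight = 4.
  m = 0111 → c = 0010111, weight = 4.
  m = 1111 → c = 1000001, weight = 2.
Tally weights:
  weight 0: 1 codewords.
  weight 2: 1 codewords.
  weight 3: 6 codewords.
  weight 4: 5 codewords.
  weight 5: 2 codewords.
  weight 6: 1 codewords.
Minimum distance d = smallest w > 0 with A_w > 0 = 2.
Sanity: Σ A_w = 16 = 2^4 = 16 ✓.


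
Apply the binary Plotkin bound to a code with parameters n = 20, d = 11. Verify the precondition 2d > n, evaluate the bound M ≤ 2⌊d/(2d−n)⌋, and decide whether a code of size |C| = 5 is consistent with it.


Plotkin bound M ≤ 10; given |C| = 5 ≤ bound (satisfied).

Check applicability: 2d = 22, n = 20.
2d − n = 2 > 0, so Plotkin applies.
Compute d/(2d−n) = 11/2 ≈ 5.5000.
⌊d/(2d−n)⌋ = 5.
Plotkin bound: M ≤ 2·5 = 10.
Given |C| = 5, check: satisfied.
This |C| is below the Plotkin bound.


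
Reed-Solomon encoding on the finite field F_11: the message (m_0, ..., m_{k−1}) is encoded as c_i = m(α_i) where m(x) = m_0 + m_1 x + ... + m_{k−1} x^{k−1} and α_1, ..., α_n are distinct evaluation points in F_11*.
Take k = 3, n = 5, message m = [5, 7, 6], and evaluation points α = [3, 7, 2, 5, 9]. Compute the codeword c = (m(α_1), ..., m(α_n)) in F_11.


c = [3, 7, 10, 3, 4]

Message polynomial: m(x) = 5 + 7·x + 6·x^2 (mod 11).
For each evaluation point α_i, compute m(α_i) mod 11:
  α_1 = 3: Horner steps 6 → 3 → 3, so m(3) = 3.
  α_2 = 7: Horner steps 6 → 5 → 7, so m(7) = 7.
  α_3 = 2: Horner steps 6 → 8 → 10, so m(2) = 10.
  α_4 = 5: Horner steps 6 → 4 → 3, so m(5) = 3.
  α_5 = 9: Horner steps 6 → 6 → 4, so m(9) = 4.
Codeword c = [3, 7, 10, 3, 4] ∈ F_11^5.


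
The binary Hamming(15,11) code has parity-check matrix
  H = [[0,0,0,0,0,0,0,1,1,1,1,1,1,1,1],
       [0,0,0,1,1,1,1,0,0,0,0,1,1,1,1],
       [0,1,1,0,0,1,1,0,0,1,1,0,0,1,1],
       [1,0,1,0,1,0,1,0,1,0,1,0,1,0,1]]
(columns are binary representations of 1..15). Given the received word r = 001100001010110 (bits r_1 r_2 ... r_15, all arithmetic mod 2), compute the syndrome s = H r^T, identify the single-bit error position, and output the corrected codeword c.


s = (0, 1, 1, 0)^T, error position = 6, corrected codeword c = 001101001010110

Compute s = H r^T mod 2 one row at a time:
  s_1 = 0 + 1 + 0 + 1 + 0 + 1 + 1 + 0 = 4 ≡ 0 (mod 2).
  s_2 = 1 + 0 + 0 + 0 + 0 + 1 + 1 + 0 = 3 ≡ 1 (mod 2).
  s_3 = 0 + 1 + 0 + 0 + 0 + 1 + 1 + 0 = 3 ≡ 1 (mod 2).
  s_4 = 0 + 1 + 0 + 0 + 1 + 1 + 1 + 0 = 4 ≡ 0 (mod 2).
s = (0, 1, 1, 0)^T — this equals column 6 of H (binary 0110), so error is at position 6.
Correct: flip bit 6 of r = 001100001010110 to get c = 001101001010110.


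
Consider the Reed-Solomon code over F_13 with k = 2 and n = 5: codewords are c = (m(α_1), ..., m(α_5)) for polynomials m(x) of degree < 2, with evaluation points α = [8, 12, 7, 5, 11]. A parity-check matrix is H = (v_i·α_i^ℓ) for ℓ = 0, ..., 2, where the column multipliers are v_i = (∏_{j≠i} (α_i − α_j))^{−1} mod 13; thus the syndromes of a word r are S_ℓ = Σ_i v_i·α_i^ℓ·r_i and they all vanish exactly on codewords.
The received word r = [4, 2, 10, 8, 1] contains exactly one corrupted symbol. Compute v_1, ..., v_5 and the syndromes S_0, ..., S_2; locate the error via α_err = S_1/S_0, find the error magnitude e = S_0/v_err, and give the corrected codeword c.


S = (11, 10, 2), error at position 1, error magnitude e = 6, c = [11, 2, 10, 8, 1].

Step 1: column multipliers v_i = (∏_{j≠i}(α_i − α_j))^{−1} mod 13.
  i = 1 (α = 8): (8−12)(8−7)(8−5)(8−11) = (−4)·1·3·(−3) = 36 ≡ 10, so v_1 = 10^{−1} = 4 (mod 13).
  i = 2 (α = 12): (12−8)(12−7)(12−5)(12−11) = 4·5·7·1 = 140 ≡ 10, so v_2 = 10^{−1} = 4 (mod 13).
  i = 3 (α = 7): (7−8)(7−12)(7−5)(7−11) = (−1)·(−5)·2·(−4) = −40 ≡ 12, so v_3 = 12^{−1} = 12 (mod 13).
  i = 4 (α = 5): (5−8)(5−12)(5−7)(5−11) = (−3)·(−7)·(−2)·(−6) = 252 ≡ 5, so v_4 = 5^{−1} = 8 (mod 13).
  i = 5 (α = 11): (11−8)(11−12)(11−7)(11−5) = 3·(−1)·4·6 = −72 ≡ 6, so v_5 = 6^{−1} = 11 (mod 13).
  v = [4, 4, 12, 8, 11].
Step 2: syndromes of r = [4, 2, 10, 8, 1] (all sums mod 13).
  S_0 = Σ v_i r_i = 4·4 + 4·2 + 12·10 + 8·8 + 11·1 = 219 ≡ 11.
  S_1 = Σ v_i α_i r_i = 4·8·4 + 4·12·2 + 12·7·10 + 8·5·8 + 11·11·1 = 1505 ≡ 10.
  α_i^2 mod 13 = [12, 1, 10, 12, 4].
  S_2 = Σ v_i α_i^2 r_i = 4·12·4 + 4·1·2 + 12·10·10 + 8·12·8 + 11·4·1 = 2212 ≡ 2.
  S = (11, 10, 2) ≠ 0, so r is not a codeword (an error is present).
Step 3: locate the error. For a single error e at position i, S_ℓ = v_i·e·α_i^ℓ, so α_err = S_1/S_0.
  S_0^{−1} = 11^{−1} = 6 (mod 13), so α_err = 10·6 = 60 ≡ 8 = α_1. Error position i = 1.
  Consistency check: S_2/S_1 = 2·4 = 8 ≡ 8 = α_err ✓ (single-error assumption holds).
Step 4: error magnitude e = S_0/v_1 = S_0·∏_{j≠1}(α_1 − α_j) = 11·10 = 110 ≡ 6 (mod 13).
Step 5: correct position 1: c_1 = r_1 − e = 4 − 6 ≡ 11 (mod 13). Hence c = [11, 2, 10, 8, 1].
  Check: interpolating c through the α_i gives m(x) = 3 + 1·x (degree < 2) with m(α_i) = c_i for every i, so c is indeed a codeword.


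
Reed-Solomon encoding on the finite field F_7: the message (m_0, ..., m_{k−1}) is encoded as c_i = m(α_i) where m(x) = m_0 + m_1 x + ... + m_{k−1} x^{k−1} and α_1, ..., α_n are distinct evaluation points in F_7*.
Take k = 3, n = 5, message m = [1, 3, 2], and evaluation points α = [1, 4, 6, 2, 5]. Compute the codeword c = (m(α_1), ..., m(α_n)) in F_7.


c = [6, 3, 0, 1, 3]

Message polynomial: m(x) = 1 + 3·x + 2·x^2 (mod 7).
For each evaluation point α_i, compute m(α_i) mod 7:
  α_1 = 1: Horner steps 2 → 5 → 6, so m(1) = 6.
  α_2 = 4: Horner steps 2 → 4 → 3, so m(4) = 3.
  α_3 = 6: Horner steps 2 → 1 → 0, so m(6) = 0.
  α_4 = 2: Horner steps 2 → 0 → 1, so m(2) = 1.
  α_5 = 5: Horner steps 2 → 6 → 3, so m(5) = 3.
Codeword c = [6, 3, 0, 1, 3] ∈ F_7^5.


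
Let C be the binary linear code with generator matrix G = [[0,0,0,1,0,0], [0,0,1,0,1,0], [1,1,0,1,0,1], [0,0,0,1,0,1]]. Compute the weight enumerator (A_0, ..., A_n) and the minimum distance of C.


Weight distribution: A_0 = 1, A_1 = 2, A_2 = 3, A_3 = 4, A_4 = 3, A_5 = 2, A_6 = 1. Minimum distance d = 1.

Enumerate all 2^4 = 16 messages m ∈ F_2^4.
For each, compute codeword c = mG in F_2^6, then tally its weight.
  m = 0000 → c = 000000, weight = 0.
  m = 1000 → c = 000100, weight = 1.
  m = 0100 → c = 001010, weight = 2.
  m = 1100 → c = 001110, weight = 3.
  m = 0010 → c = 110101, weight = 4.
  m = 1010 → c = 110001, weight = 3.
  m = 0110 → c = 111111, weight = 6.
  m = 1110 → c = 111011, weight = 5.
  m = 0001 → c = 000101, weight = 2.
  m = 1001 → c = 000001, weight = 1.
  m = 0101 → c = 001111, weight = 4.
  m = 1101 → c = 001011, weight = 3.
  m = 0011 → c = 110000, weight = 2.
  m = 1011 → c = 110100, weight = 3.
  m = 0111 → c = 111010, weight = 4.
  m = 1111 → c = 111110, weight = 5.
Tally weights:
  weight 0: 1 codewords.
  weight 1: 2 codewords.
  weight 2: 3 codewords.
  weight 3: 4 codewords.
  weight 4: 3 codewords.
  weight 5: 2 codewords.
  weight 6: 1 codewords.
Minimum distance d = smallest w > 0 with A_w > 0 = 1.
Sanity: Σ A_w = 16 = 2^4 = 16 ✓.


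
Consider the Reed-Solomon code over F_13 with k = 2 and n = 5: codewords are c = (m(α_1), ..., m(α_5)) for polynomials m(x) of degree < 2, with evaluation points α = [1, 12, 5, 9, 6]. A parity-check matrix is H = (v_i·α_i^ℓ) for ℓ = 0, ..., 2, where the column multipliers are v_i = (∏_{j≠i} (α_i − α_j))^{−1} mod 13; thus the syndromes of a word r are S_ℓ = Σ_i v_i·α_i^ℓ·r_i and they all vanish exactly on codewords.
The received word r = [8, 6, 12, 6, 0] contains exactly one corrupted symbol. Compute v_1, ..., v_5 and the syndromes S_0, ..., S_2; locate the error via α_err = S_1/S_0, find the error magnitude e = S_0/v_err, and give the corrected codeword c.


S = (5, 6, 2), error at position 4, error magnitude e = 3, c = [8, 6, 12, 3, 0].

Step 1: column multipliers v_i = (∏_{j≠i}(α_i − α_j))^{−1} mod 13.
  i = 1 (α = 1): (1−12)(1−5)(1−9)(1−6) = (−11)·(−4)·(−8)·(−5) = 1760 ≡ 5, so v_1 = 5^{−1} = 8 (mod 13).
  i = 2 (α = 12): (12−1)(12−5)(12−9)(12−6) = 11·7·3·6 = 1386 ≡ 8, so v_2 = 8^{−1} = 5 (mod 13).
  i = 3 (α = 5): (5−1)(5−12)(5−9)(5−6) = 4·(−7)·(−4)·(−1) = −112 ≡ 5, so v_3 = 5^{−1} = 8 (mod 13).
  i = 4 (α = 9): (9−1)(9−12)(9−5)(9−6) = 8·(−3)·4·3 = −288 ≡ 11, so v_4 = 11^{−1} = 6 (mod 13).
  i = 5 (α = 6): (6−1)(6−12)(6−5)(6−9) = 5·(−6)·1·(−3) = 90 ≡ 12, so v_5 = 12^{−1} = 12 (mod 13).
  v = [8, 5, 8, 6, 12].
Step 2: syndromes of r = [8, 6, 12, 6, 0] (all sums mod 13).
  S_0 = Σ v_i r_i = 8·8 + 5·6 + 8·12 + 6·6 + 12·0 = 226 ≡ 5.
  S_1 = Σ v_i α_i r_i = 8·1·8 + 5·12·6 + 8·5·12 + 6·9·6 + 12·6·0 = 1228 ≡ 6.
  α_i^2 mod 13 = [1, 1, 12, 3, 10].
  S_2 = Σ v_i α_i^2 r_i = 8·1·8 + 5·1·6 + 8·12·12 + 6·3·6 + 12·10·0 = 1354 ≡ 2.
  S = (5, 6, 2) ≠ 0, so r is not a codeword (an error is present).
Step 3: locate the error. For a single error e at position i, S_ℓ = v_i·e·α_i^ℓ, so α_err = S_1/S_0.
  S_0^{−1} = 5^{−1} = 8 (mod 13), so α_err = 6·8 = 48 ≡ 9 = α_4. Error position i = 4.
  Consistency check: S_2/S_1 = 2·11 = 22 ≡ 9 = α_err ✓ (single-error assumption holds).
Step 4: error magnitude e = S_0/v_4 = S_0·∏_{j≠4}(α_4 − α_j) = 5·11 = 55 ≡ 3 (mod 13).
Step 5: correct position 4: c_4 = r_4 − e = 6 − 3 ≡ 3 (mod 13). Hence c = [8, 6, 12, 3, 0].
  Check: interpolating c through the α_i gives m(x) = 7 + 1·x (degree < 2) with m(α_i) = c_i for every i, so c is indeed a codeword.


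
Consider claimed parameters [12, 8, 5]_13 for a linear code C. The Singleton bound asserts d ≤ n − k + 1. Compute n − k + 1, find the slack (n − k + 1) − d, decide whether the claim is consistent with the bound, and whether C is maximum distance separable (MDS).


Singleton RHS = n − k + 1 = 5, slack = 0, bound satisfied, MDS.

Singleton bound: d ≤ n − k + 1.
Here n = 12, k = 8, so n − k + 1 = 5.
Given d = 5, check d ≤ 5: YES.
Slack = (n − k + 1) − d = 0.
The code is MDS (slack = 0).
Description: the claimed parameters are [12, 8, 5]_13; such a code would be MDS (meets Singleton bound).


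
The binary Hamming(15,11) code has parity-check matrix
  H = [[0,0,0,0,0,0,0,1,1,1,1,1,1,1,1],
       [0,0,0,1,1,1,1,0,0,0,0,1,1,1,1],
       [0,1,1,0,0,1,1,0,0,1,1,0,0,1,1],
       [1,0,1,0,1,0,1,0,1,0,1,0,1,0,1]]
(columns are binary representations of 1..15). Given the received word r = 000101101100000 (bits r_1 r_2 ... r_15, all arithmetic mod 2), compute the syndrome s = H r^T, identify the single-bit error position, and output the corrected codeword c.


s = (0, 1, 1, 0)^T, error position = 6, corrected codeword c = 000100101100000

Compute s = H r^T mod 2 one row at a time:
  s_1 = 0 + 1 + 1 + 0 + 0 + 0 + 0 + 0 = 2 ≡ 0 (mod 2).
  s_2 = 1 + 0 + 1 + 1 + 0 + 0 + 0 + 0 = 3 ≡ 1 (mod 2).
  s_3 = 0 + 0 + 1 + 1 + 1 + 0 + 0 + 0 = 3 ≡ 1 (mod 2).
  s_4 = 0 + 0 + 0 + 1 + 1 + 0 + 0 + 0 = 2 ≡ 0 (mod 2).
s = (0, 1, 1, 0)^T — this equals column 6 of H (binary 0110), so error is at position 6.
Correct: flip bit 6 of r = 000101101100000 to get c = 000100101100000.


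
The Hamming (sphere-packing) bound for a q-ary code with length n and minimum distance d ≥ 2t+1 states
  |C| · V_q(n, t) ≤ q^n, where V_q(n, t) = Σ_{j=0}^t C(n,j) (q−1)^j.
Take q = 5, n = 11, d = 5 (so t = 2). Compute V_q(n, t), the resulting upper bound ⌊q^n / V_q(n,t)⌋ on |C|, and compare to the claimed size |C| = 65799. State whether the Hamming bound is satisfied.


V_q(n, t) = 925, q^n = 48828125, Hamming bound = 52787, |C| = 65799 > bound (violated).

Step 1: Compute V_q(n, t) = Σ_{j=0}^2 C(n, j) (q−1)^j.
  j = 0: C(11,0)·(4)^0 = 1·1 = 1.
  j = 1: C(11,1)·(4)^1 = 11·4 = 44.
  j = 2: C(11,2)·(4)^2 = 55·16 = 880.
  V_q(n, t) = 1 + 44 + 880 = 925.
Step 2: q^n = 5^11 = 48828125.
Step 3: Hamming bound ⌊q^n / V_q(n,t)⌋ = ⌊48828125/925⌋ = 52787.
Step 4: Compare |C| = 65799 to 52787: violated.
The claimed |C| lies above the Hamming bound, so no 5-ary code of length 11 with d ≥ 5 can have 65799 codewords.


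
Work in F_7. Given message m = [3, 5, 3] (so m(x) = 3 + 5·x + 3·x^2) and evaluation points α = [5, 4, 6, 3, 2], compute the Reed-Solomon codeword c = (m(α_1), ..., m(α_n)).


c = [5, 1, 1, 3, 4]

Message polynomial: m(x) = 3 + 5·x + 3·x^2 (mod 7).
For each evaluation point α_i, compute m(α_i) mod 7:
  α_1 = 5: Horner steps 3 → 6 → 5, so m(5) = 5.
  α_2 = 4: Horner steps 3 → 3 → 1, so m(4) = 1.
  α_3 = 6: Horner steps 3 → 2 → 1, so m(6) = 1.
  α_4 = 3: Horner steps 3 → 0 → 3, so m(3) = 3.
  α_5 = 2: Horner steps 3 → 4 → 4, so m(2) = 4.
Codeword c = [5, 1, 1, 3, 4] ∈ F_7^5.


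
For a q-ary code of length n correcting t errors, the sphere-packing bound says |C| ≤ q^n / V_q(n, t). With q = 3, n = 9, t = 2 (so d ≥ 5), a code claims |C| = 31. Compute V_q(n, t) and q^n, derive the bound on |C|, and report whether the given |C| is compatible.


V_q(n, t) = 163, q^n = 19683, Hamming bound = 120, |C| = 31 ≤ bound (satisfied).

Step 1: Compute V_q(n, t) = Σ_{j=0}^2 C(n, j) (q−1)^j.
  j = 0: C(9,0)·(2)^0 = 1·1 = 1.
  j = 1: C(9,1)·(2)^1 = 9·2 = 18.
  j = 2: C(9,2)·(2)^2 = 36·4 = 144.
  V_q(n, t) = 1 + 18 + 144 = 163.
Step 2: q^n = 3^9 = 19683.
Step 3: Hamming bound ⌊q^n / V_q(n,t)⌋ = ⌊19683/163⌋ = 120.
Step 4: Compare |C| = 31 to 120: satisfied.
The claimed |C| lies below the Hamming bound.


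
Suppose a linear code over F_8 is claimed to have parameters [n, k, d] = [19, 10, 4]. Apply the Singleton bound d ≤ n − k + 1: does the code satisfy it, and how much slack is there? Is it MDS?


Singleton RHS = n − k + 1 = 10, slack = 6, bound satisfied, not MDS.

Singleton bound: d ≤ n − k + 1.
Here n = 19, k = 10, so n − k + 1 = 10.
Given d = 4, check d ≤ 10: YES.
Slack = (n − k + 1) − d = 6.
The code is NOT MDS (slack = 6 > 0).
Description: the claimed parameters are [19, 10, 4]_8; such a code would be non-MDS.


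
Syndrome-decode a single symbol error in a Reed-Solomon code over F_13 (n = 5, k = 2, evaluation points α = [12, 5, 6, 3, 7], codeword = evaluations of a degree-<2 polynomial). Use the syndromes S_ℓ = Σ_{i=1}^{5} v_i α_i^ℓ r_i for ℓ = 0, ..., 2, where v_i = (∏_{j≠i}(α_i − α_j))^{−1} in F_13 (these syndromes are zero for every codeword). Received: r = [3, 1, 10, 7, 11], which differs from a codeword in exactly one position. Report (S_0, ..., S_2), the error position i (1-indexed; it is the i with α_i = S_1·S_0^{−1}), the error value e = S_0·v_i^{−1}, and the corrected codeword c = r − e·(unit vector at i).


S = (4, 7, 9), error at position 2, error magnitude e = 5, c = [3, 9, 10, 7, 11].

Step 1: column multipliers v_i = (∏_{j≠i}(α_i − α_j))^{−1} mod 13.
  i = 1 (α = 12): (12−5)(12−6)(12−3)(12−7) = 7·6·9·5 = 1890 ≡ 5, so v_1 = 5^{−1} = 8 (mod 13).
  i = 2 (α = 5): (5−12)(5−6)(5−3)(5−7) = (−7)·(−1)·2·(−2) = −28 ≡ 11, so v_2 = 11^{−1} = 6 (mod 13).
  i = 3 (α = 6): (6−12)(6−5)(6−3)(6−7) = (−6)·1·3·(−1) = 18 ≡ 5, so v_3 = 5^{−1} = 8 (mod 13).
  i = 4 (α = 3): (3−12)(3−5)(3−6)(3−7) = (−9)·(−2)·(−3)·(−4) = 216 ≡ 8, so v_4 = 8^{−1} = 5 (mod 13).
  i = 5 (α = 7): (7−12)(7−5)(7−6)(7−3) = (−5)·2·1·4 = −40 ≡ 12, so v_5 = 12^{−1} = 12 (mod 13).
  v = [8, 6, 8, 5, 12].
Step 2: syndromes of r = [3, 1, 10, 7, 11] (all sums mod 13).
  S_0 = Σ v_i r_i = 8·3 + 6·1 + 8·10 + 5·7 + 12·11 = 277 ≡ 4.
  S_1 = Σ v_i α_i r_i = 8·12·3 + 6·5·1 + 8·6·10 + 5·3·7 + 12·7·11 = 1827 ≡ 7.
  α_i^2 mod 13 = [1, 12, 10, 9, 10].
  S_2 = Σ v_i α_i^2 r_i = 8·1·3 + 6·12·1 + 8·10·10 + 5·9·7 + 12·10·11 = 2531 ≡ 9.
  S = (4, 7, 9) ≠ 0, so r is not a codeword (an error is present).
Step 3: locate the error. For a single error e at position i, S_ℓ = v_i·e·α_i^ℓ, so α_err = S_1/S_0.
  S_0^{−1} = 4^{−1} = 10 (mod 13), so α_err = 7·10 = 70 ≡ 5 = α_2. Error position i = 2.
  Consistency check: S_2/S_1 = 9·2 = 18 ≡ 5 = α_err ✓ (single-error assumption holds).
Step 4: error magnitude e = S_0/v_2 = S_0·∏_{j≠2}(α_2 − α_j) = 4·11 = 44 ≡ 5 (mod 13).
Step 5: correct position 2: c_2 = r_2 − e = 1 − 5 ≡ 9 (mod 13). Hence c = [3, 9, 10, 7, 11].
  Check: interpolating c through the α_i gives m(x) = 4 + 1·x (degree < 2) with m(α_i) = c_i for every i, so c is indeed a codeword.


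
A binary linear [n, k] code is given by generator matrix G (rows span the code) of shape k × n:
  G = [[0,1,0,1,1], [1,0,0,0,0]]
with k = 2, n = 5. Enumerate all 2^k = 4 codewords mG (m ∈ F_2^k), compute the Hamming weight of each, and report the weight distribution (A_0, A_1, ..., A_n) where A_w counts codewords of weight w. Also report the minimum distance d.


Weight distribution: A_0 = 1, A_1 = 1, A_3 = 1, A_4 = 1. Minimum distance d = 1.

Enumerate all 2^2 = 4 messages m ∈ F_2^2.
For each, compute codeword c = mG in F_2^5, then tally its weight.
  m = 00 → c = 00000, weight = 0.
  m = 10 → c = 01011, weight = 3.
  m = 01 → c = 10000, weight = 1.
  m = 11 → c = 11011, weight = 4.
Tally weights:
  weight 0: 1 codewords.
  weight 1: 1 codewords.
  weight 3: 1 codewords.
  weight 4: 1 codewords.
Minimum distance d = smallest w > 0 with A_w > 0 = 1.
Sanity: Σ A_w = 4 = 2^2 = 4 ✓.
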